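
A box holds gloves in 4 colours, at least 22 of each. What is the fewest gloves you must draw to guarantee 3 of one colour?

9

You could draw 2 of every colour without reaching 3 of any — 8 in all.
One more forces 3 of some colour, so 8 + 1 = 9.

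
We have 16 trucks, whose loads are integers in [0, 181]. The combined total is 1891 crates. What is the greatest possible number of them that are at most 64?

8

Suppose k of them are at most 64. Those contribute at most 64 each and the rest at most 181 each.
So the total is at most 64k + 181(16 − k) = 2896 − 117k. This must still be ≥ 1891, so k ≤ 8.
k = 8 is achieved by 8 values at 64 and 8 at 181, total 1960; lower one of the 181's by 69 (still > 64) to reach 1891.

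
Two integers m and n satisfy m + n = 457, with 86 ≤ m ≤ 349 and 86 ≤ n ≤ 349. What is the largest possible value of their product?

52212

For a fixed sum, the product mn is largest when m and n are as close as possible.
Taking m = 228 and n = 229 (both in [86, 349]) gives mn = 52212.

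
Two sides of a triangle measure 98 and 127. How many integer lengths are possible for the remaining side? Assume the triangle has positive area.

The triangle inequality gives |98 − 127| < c < 98 + 127, i.e. 29 < c < 225.
So c can be any integer from 30 to 224: 195 values.

195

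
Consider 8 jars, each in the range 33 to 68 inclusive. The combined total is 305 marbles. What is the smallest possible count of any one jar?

Minimizing one value means maximizing the remaining 7.
The other 7 can take up 7 × 68 = 476 ≥ 305 − 33, so one jar can sit at its floor of 33.
Achievable: one at 33 and the other 7 totalling 272, which fits since 7 × 33 ≤ 272 ≤ 7 × 68.

33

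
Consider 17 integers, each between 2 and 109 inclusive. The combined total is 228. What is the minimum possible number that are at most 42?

13

Let j be the number exceeding 42. Then the total is ≥ 43·j + 2·(17 − j) = 34 + 41j.
So 41j ≤ 194 and j ≤ 4; hence at least 17 − 4 = 13 are ≤ 42.
Exactly 13 works: 13 values at 2 and 4 at 43 total 198; raise one of the low values by 30 (still ≤ 42) to hit 228.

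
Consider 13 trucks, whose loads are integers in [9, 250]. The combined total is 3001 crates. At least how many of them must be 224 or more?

Suppose at most 13 − j of them reach 224; then j values are ≤ 223 and the rest ≤ 250.
The total is then ≤ 223·j + 250·(13 − j) = 3250 − 27j. For this to be ≥ 3001 we need j ≤ 9, so at least 13 − 9 = 4 must reach 224.
Exactly 4 works: 4 values at 250 and 9 at 223 total 3007; lower one of the high values by 6 (still ≥ 224) to hit 3001.

4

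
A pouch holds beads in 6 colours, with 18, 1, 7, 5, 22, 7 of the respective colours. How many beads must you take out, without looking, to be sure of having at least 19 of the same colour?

57

In the worst case you take as many as possible of each colour without reaching 19: 18 + 1 + 7 + 5 + 18 + 7 = 56.
The next one must give 19 of some colour, so 56 + 1 = 57.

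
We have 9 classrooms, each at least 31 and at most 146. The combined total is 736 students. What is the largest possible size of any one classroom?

146

To make one classroom as large as possible, make the other 8 as small as possible.
The other 8 contribute at least 8 × 31 = 248, leaving at most 736 − 248 = 488.
But each classroom is capped at 146, so the maximum is 146.
Achievable: one at 146 and the other 8 totalling 590, which fits since 8 × 31 ≤ 590 ≤ 8 × 146.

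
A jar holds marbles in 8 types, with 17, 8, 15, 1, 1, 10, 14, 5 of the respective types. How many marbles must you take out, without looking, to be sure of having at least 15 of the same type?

In the worst case you take as many as possible of each type without reaching 15: 14 + 8 + 14 + 1 + 1 + 10 + 14 + 5 = 67.
The next one must give 15 of some type, so 67 + 1 = 68.

68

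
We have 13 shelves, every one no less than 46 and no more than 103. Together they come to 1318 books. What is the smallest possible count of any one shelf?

To make one shelf as small as possible, make the other 12 as large as possible.
The other 12 contribute at most 12 × 103 = 1236, leaving at least 1318 − 1236 = 82.
Since 82 ≥ 46, this is achievable: one at 82 and 12 at 103.

82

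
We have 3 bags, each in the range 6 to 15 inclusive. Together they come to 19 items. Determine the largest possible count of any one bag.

7

Maximizing one value means minimizing the remaining 2.
The other 2 contribute at least 2 × 6 = 12, leaving at most 19 − 12 = 7.
Since 7 ≤ 15, this is achievable: one at 7 and 2 at 6.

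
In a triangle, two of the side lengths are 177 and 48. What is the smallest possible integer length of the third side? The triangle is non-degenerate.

130

The third side must exceed |177 − 48| = 129.
The smallest integer above 129 is 130.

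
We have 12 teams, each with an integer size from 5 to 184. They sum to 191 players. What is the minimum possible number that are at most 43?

9

Let j be the number exceeding 43. Then the total is ≥ 44·j + 5·(12 − j) = 60 + 39j.
So 39j ≤ 131 and j ≤ 3; hence at least 12 − 3 = 9 are ≤ 43.
Exactly 9 works: 9 values at 5 and 3 at 44 total 177; raise one of the low values by 14 (still ≤ 43) to hit 191.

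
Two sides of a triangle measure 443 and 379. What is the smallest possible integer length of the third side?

The third side must exceed |443 − 379| = 64.
The smallest integer above 64 is 65.

65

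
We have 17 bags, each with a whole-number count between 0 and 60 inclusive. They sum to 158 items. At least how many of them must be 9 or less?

2

Each value above 9 is at least 10, contributing at least 10 − 0 = 10 above the floor 0.
The sum exceeds the floor total 0 by 158, so at most ⌊158/10⌋ = 15 exceed 9, and at least 2 are ≤ 9.
Exactly 2 works: 2 values at 0 and 15 at 10 total 150; raise one of the low values by 8 (still ≤ 9) to hit 158.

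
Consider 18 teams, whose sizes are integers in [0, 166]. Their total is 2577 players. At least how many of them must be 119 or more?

10

Suppose at most 18 − j of them reach 119; then j values are ≤ 118 and the rest ≤ 166.
The total is then ≤ 118·j + 166·(18 − j) = 2988 − 48j. For this to be ≥ 2577 we need j ≤ 8, so at least 18 − 8 = 10 must reach 119.
Exactly 10 works: 10 values at 166 and 8 at 118 total 2604; lower one of the high values by 27 (still ≥ 119) to hit 2577.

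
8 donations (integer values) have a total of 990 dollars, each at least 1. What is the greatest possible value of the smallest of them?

If every one of the 8 were at least 124, the total would be at least 8 × 124 = 992 > 990.
Equality holds with 2 values of 123 and 6 values of 124.

123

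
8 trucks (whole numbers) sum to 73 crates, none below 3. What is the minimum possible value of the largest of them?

The 8 values sum to 73, so their maximum is at least ⌈73/8⌉ = 10.
Achievable: 1 of them at 10 and 7 at 9 total 73.

10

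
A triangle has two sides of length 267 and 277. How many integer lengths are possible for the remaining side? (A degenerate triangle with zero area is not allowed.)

533

The triangle inequality gives |267 − 277| < c < 267 + 277, i.e. 10 < c < 544.
So c can be any integer from 11 to 543: 533 values.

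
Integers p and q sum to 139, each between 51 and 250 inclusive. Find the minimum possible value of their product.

4488

pq = p(139 − p) is concave in p, so over [51, 88] it is minimized at an endpoint.
The extreme feasible split is p = 51, q = 88, giving pq = 4488.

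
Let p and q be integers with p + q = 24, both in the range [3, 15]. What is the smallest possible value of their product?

135

For a fixed sum, pq is smallest when p and q are as far apart as possible.
At the endpoint p = 9, q = 24 − 9 = 15, so pq = 9 × 15 = 135.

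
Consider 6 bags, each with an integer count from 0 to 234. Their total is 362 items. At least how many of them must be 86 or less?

2

Each value above 86 is at least 87, contributing at least 87 − 0 = 87 above the floor 0.
The sum exceeds the floor total 0 by 362, so at most ⌊362/87⌋ = 4 exceed 86, and at least 2 are ≤ 86.
Exactly 2 works: 2 values at 0 and 4 at 87 total 348; raise one of the low values by 14 (still ≤ 86) to hit 362.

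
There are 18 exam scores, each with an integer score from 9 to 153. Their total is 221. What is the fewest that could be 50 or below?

Let j be the number exceeding 50. Then the total is ≥ 51·j + 9·(18 − j) = 162 + 42j.
So 42j ≤ 59 and j ≤ 1; hence at least 18 − 1 = 17 are ≤ 50.
Exactly 17 works: 17 values at 9 and 1 at 51 total 204; raise one of the low values by 17 (still ≤ 50) to hit 221.

17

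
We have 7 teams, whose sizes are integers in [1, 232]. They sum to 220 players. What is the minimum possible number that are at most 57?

4

If only k of them are at most 57, the other 7 − k are at least 58, so the total is at least (7 − k)·58 + k·1.
This is ≤ 220, so (7 − k)·58 + 1k ≤ 220, which gives k ≥ 4.
Exactly 4 works: 4 values at 1 and 3 at 58 total 178; raise one of the low values by 42 (still ≤ 57) to hit 220.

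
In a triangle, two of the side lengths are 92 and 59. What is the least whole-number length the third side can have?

34

The third side must exceed |92 − 59| = 33.
The smallest integer above 33 is 34.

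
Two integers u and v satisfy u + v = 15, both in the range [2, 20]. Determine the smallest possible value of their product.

26

For a fixed sum, uv is smallest when u and v are as far apart as possible.
At the endpoint u = 2, v = 15 − 2 = 13, so uv = 2 × 13 = 26.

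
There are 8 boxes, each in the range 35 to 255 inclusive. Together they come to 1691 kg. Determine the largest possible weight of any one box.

Maximizing one value means minimizing the remaining 7.
The other 7 contribute at least 7 × 35 = 245, leaving at most 1691 − 245 = 1446.
But each box is capped at 255, so the maximum is 255.
Achievable: one at 255 and the other 7 totalling 1436, which fits since 7 × 35 ≤ 1436 ≤ 7 × 255.

255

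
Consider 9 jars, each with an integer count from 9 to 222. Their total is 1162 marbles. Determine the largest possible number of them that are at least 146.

7

If k of the values are ≥ 146, the total is ≥ 146k + 9(9 − k).
Setting 146k + 9(9 − k) ≤ 1162 gives 137k ≤ 1081, so k ≤ 7.
k = 7 is achieved by 7 values at 146 and 2 at 9, total 1040; add 122 to one value (staying below 146) to reach 1162.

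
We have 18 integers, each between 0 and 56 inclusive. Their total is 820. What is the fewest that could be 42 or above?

6

Each value short of 42 is at most 41, costing at least 56 − 41 = 15 against the maximum total of 1008.
We can afford to lose at most 1008 − 820 = 188, so at most ⌊188/15⌋ = 12 fall short, and at least 6 are ≥ 42.
Exactly 6 works: 6 values at 56 and 12 at 41 total 828; lower one of the high values by 8 (still ≥ 42) to hit 820.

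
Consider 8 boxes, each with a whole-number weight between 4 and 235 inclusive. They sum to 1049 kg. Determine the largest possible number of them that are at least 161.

6

If k of the values are ≥ 161, the total is ≥ 161k + 4(8 − k).
Setting 161k + 4(8 − k) ≤ 1049 gives 157k ≤ 1017, so k ≤ 6.
k = 6 is achieved by 6 values at 161 and 2 at 4, total 974; add 75 to one value (staying below 161) to reach 1049.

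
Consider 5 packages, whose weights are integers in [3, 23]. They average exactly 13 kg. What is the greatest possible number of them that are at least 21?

2

The total is 5 × 13 = 65.
Suppose k of them are at least 21. Those contribute at least 21 each and the other 5 − k at least 3 each.
So the total is at least 21k + 3(5 − k) = 15 + 18k. This must be ≤ 65, giving k ≤ 2.
k = 2 is achieved by 2 values at 21 and 3 at 3, total 51; add 14 to one value (staying below 21) to reach 65.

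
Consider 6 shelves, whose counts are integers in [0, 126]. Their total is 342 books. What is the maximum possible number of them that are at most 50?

5

Each value at 50 or below falls at least 126 − 50 = 76 short of the ceiling 126.
The ceiling total is 6 × 126 = 756, and we need 342, so at most ⌊(756 − 342)/76⌋ = 5 can be that low.
k = 5 is achieved by 5 values at 50 and 1 at 126, total 376; lower one of the 126's by 34 (still > 50) to reach 342.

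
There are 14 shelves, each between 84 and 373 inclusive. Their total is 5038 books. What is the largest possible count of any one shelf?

373

Maximizing one value means minimizing the remaining 13.
The other 13 contribute at least 13 × 84 = 1092, leaving at most 5038 − 1092 = 3946.
But each shelf is capped at 373, so the maximum is 373.
Achievable: one at 373 and the other 13 totalling 4665, which fits since 13 × 84 ≤ 4665 ≤ 13 × 373.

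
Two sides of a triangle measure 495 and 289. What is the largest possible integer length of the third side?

783

The third side must be less than 495 + 289 = 784.
The largest integer below 784 is 783.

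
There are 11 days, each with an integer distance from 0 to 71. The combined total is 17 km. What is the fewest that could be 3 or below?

Let j be the number exceeding 3. Then the total is ≥ 4·j + 0·(11 − j) = 0 + 4j.
So 4j ≤ 17 and j ≤ 4; hence at least 11 − 4 = 7 are ≤ 3.
Exactly 7 works: 7 values at 0 and 4 at 4 total 16; raise one of the low values by 1 (still ≤ 3) to hit 17.

7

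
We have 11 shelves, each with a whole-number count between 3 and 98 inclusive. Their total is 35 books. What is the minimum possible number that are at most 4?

Let j be the number exceeding 4. Then the total is ≥ 5·j + 3·(11 − j) = 33 + 2j.
So 2j ≤ 2 and j ≤ 1; hence at least 11 − 1 = 10 are ≤ 4.
Exactly 10 works: 10 values at 3 and 1 at 5 total 35.

10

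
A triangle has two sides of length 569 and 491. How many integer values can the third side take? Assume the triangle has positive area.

981

The triangle inequality gives |569 − 491| < c < 569 + 491, i.e. 78 < c < 1060.
So c can be any integer from 79 to 1059: 981 values.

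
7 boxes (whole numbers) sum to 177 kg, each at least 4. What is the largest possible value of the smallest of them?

25

The average is 177/7 < 26, so some value is ≤ 25.
Equality holds with 5 values of 25 and 2 values of 26.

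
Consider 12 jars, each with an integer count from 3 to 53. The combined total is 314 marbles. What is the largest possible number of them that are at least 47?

Suppose k of them are at least 47. Those contribute at least 47 each and the other 12 − k at least 3 each.
So the total is at least 47k + 3(12 − k) = 36 + 44k. This must be ≤ 314, giving k ≤ 6.
k = 6 is achieved by 6 values at 47 and 6 at 3, total 300; add 14 to one value (staying below 47) to reach 314.

6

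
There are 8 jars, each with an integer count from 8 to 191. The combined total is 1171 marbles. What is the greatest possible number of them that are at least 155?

If k of the values are ≥ 155, the total is ≥ 155k + 8(8 − k).
Setting 155k + 8(8 − k) ≤ 1171 gives 147k ≤ 1107, so k ≤ 7.
k = 7 is achieved by 7 values at 155 and 1 at 8, total 1093; add 78 to one value (staying below 155) to reach 1171.

7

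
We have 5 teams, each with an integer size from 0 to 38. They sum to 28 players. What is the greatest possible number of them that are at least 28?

With k values at 28 or above and the rest at least 0, the sum is at least 0 + 28k.
Since the sum is 28, we need 28k ≤ 28, i.e. k ≤ 1.
k = 1 is achieved by 1 value at 28 and 4 at 0, total 28.

1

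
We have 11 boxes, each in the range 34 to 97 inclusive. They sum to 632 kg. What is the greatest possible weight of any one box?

97

To make one box as large as possible, make the other 10 as small as possible.
The other 10 contribute at least 10 × 34 = 340, leaving at most 632 − 340 = 292.
But each box is capped at 97, so the maximum is 97.
Achievable: one at 97 and the other 10 totalling 535, which fits since 10 × 34 ≤ 535 ≤ 10 × 97.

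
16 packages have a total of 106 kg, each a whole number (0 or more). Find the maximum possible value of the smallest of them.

6

The average is 106/16 < 7, so some value is ≤ 6.
Taking 6 copies of 6 and 10 copies of 7 gives exactly 106, so 6 is attained.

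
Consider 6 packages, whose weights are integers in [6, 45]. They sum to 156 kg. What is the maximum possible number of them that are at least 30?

With k values at 30 or above and the rest at least 6, the sum is at least 36 + 24k.
Since the sum is 156, we need 24k ≤ 120, i.e. k ≤ 5.
k = 5 is achieved by 5 values at 30 and 1 at 6, total 156.

5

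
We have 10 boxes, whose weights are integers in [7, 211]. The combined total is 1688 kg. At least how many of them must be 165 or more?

2

Each value short of 165 is at most 164, costing at least 211 − 164 = 47 against the maximum total of 2110.
We can afford to lose at most 2110 − 1688 = 422, so at most ⌊422/47⌋ = 8 fall short, and at least 2 are ≥ 165.
Exactly 2 works: 2 values at 211 and 8 at 164 total 1734; lower one of the high values by 46 (still ≥ 165) to hit 1688.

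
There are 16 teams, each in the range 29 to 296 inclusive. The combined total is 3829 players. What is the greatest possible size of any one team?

Maximizing one value means minimizing the remaining 15.
The other 15 contribute at least 15 × 29 = 435, leaving at most 3829 − 435 = 3394.
But each team is capped at 296, so the maximum is 296.
Achievable: one at 296 and the other 15 totalling 3533, which fits since 15 × 29 ≤ 3533 ≤ 15 × 296.

296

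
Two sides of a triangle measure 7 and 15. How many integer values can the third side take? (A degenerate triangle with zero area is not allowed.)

The triangle inequality gives |7 − 15| < c < 7 + 15, i.e. 8 < c < 22.
So c can be any integer from 9 to 21: 13 values.

13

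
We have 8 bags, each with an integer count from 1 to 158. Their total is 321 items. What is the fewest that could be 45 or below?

Let j be the number exceeding 45. Then the total is ≥ 46·j + 1·(8 − j) = 8 + 45j.
So 45j ≤ 313 and j ≤ 6; hence at least 8 − 6 = 2 are ≤ 45.
Exactly 2 works: 2 values at 1 and 6 at 46 total 278; raise one of the low values by 43 (still ≤ 45) to hit 321.

2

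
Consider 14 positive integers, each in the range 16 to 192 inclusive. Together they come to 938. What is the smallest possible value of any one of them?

Minimizing one value means maximizing the remaining 13.
The other 13 can take up 13 × 192 = 2496 ≥ 938 − 16, so one integer can sit at its floor of 16.
Achievable: one at 16 and the other 13 totalling 922, which fits since 13 × 16 ≤ 922 ≤ 13 × 192.

16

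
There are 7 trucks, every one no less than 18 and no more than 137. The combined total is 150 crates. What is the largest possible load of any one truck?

To make one truck as large as possible, make the other 6 as small as possible.
The other 6 contribute at least 6 × 18 = 108, leaving at most 150 − 108 = 42.
Since 42 ≤ 137, this is achievable: one at 42 and 6 at 18.

42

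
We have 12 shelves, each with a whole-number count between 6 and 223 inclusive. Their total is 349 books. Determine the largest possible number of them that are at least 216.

1

With k values at 216 or above and the rest at least 6, the sum is at least 72 + 210k.
Since the sum is 349, we need 210k ≤ 277, i.e. k ≤ 1.
k = 1 is achieved by 1 value at 216 and 11 at 6, total 282; add 67 to one value (staying below 216) to reach 349.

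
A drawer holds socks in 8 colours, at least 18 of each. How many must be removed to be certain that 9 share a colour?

You could draw 8 of every colour without reaching 9 of any — 64 in all.
One more forces 9 of some colour, so 64 + 1 = 65.

65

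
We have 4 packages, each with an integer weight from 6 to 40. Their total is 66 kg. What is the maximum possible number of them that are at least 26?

2

If k of the values are ≥ 26, the total is ≥ 26k + 6(4 − k).
Setting 26k + 6(4 − k) ≤ 66 gives 20k ≤ 42, so k ≤ 2.
k = 2 is achieved by 2 values at 26 and 2 at 6, total 64; add 2 to one value (staying below 26) to reach 66.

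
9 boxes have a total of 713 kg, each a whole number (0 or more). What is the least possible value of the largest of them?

If every one of the 9 were at most 79, the total would be at most 9 × 79 = 711 < 713.
Equality holds with 2 values of 80 and 7 values of 79.

80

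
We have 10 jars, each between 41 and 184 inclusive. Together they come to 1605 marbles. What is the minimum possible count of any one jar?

41

Minimizing one value means maximizing the remaining 9.
The other 9 can take up 9 × 184 = 1656 ≥ 1605 − 41, so one jar can sit at its floor of 41.
Achievable: one at 41 and the other 9 totalling 1564, which fits since 9 × 41 ≤ 1564 ≤ 9 × 184.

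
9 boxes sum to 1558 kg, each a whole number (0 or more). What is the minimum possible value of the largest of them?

The average is 1558/9 > 173, so not all 9 can be 173 or less; the largest is ≥ 174.
Taking 8 copies of 173 and 1 copy of 174 gives exactly 1558, so 174 is attained.

174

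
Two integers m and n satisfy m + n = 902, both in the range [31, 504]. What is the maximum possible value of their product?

For a fixed sum, the product mn is largest when m and n are as close as possible.
Taking m = 451 and n = 451 (both in [31, 504]) gives mn = 203401.

203401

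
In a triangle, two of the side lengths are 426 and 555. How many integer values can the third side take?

851

The triangle inequality gives |426 − 555| < c < 426 + 555, i.e. 129 < c < 981.
So c can be any integer from 130 to 980: 851 values.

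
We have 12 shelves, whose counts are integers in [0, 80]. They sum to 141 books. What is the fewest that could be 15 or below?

If only k of them are at most 15, the other 12 − k are at least 16, so the total is at least (12 − k)·16 + k·0.
This is ≤ 141, so (12 − k)·16 + 0k ≤ 141, which gives k ≥ 4.
Exactly 4 works: 4 values at 0 and 8 at 16 total 128; raise one of the low values by 13 (still ≤ 15) to hit 141.

4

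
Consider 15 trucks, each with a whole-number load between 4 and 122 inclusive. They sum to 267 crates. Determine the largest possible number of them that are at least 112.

1

If k of the values are ≥ 112, the total is ≥ 112k + 4(15 − k).
Setting 112k + 4(15 − k) ≤ 267 gives 108k ≤ 207, so k ≤ 1.
k = 1 is achieved by 1 value at 112 and 14 at 4, total 168; add 99 to one value (staying below 112) to reach 267.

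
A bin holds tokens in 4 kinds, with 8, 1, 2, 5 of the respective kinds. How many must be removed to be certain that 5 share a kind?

In the worst case you take as many as possible of each kind without reaching 5: 4 + 1 + 2 + 4 = 11.
The next one must give 5 of some kind, so 11 + 1 = 12.

12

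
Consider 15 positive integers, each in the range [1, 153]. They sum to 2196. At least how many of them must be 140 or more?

Each value short of 140 is at most 139, costing at least 153 − 139 = 14 against the maximum total of 2295.
We can afford to lose at most 2295 − 2196 = 99, so at most ⌊99/14⌋ = 7 fall short, and at least 8 are ≥ 140.
Exactly 8 works: 8 values at 153 and 7 at 139 total 2197; lower one of the high values by 1 (still ≥ 140) to hit 2196.

8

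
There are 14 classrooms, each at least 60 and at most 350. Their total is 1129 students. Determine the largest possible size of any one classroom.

349

To make one classroom as large as possible, make the other 13 as small as possible.
The other 13 contribute at least 13 × 60 = 780, leaving at most 1129 − 780 = 349.
Since 349 ≤ 350, this is achievable: one at 349 and 13 at 60.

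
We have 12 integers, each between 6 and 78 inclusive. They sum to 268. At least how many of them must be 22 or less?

1

Let j be the number exceeding 22. Then the total is ≥ 23·j + 6·(12 − j) = 72 + 17j.
So 17j ≤ 196 and j ≤ 11; hence at least 12 − 11 = 1 are ≤ 22.
Exactly 1 works: 1 value at 6 and 11 at 23 total 259; raise one of the low values by 9 (still ≤ 22) to hit 268.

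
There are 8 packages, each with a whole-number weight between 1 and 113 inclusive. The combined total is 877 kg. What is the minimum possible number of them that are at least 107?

5

Suppose at most 8 − j of them reach 107; then j values are ≤ 106 and the rest ≤ 113.
The total is then ≤ 106·j + 113·(8 − j) = 904 − 7j. For this to be ≥ 877 we need j ≤ 3, so at least 8 − 3 = 5 must reach 107.
Exactly 5 works: 5 values at 113 and 3 at 106 total 883; lower one of the high values by 6 (still ≥ 107) to hit 877.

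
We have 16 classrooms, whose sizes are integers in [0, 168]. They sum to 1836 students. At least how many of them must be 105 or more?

3

If only k of them are at least 105, the other 16 − k are at most 104, so the total is at most k·168 + (16 − k)·104.
This must reach 1836, so k·168 + (16 − k)·104 ≥ 1836, giving k ≥ 3.
Exactly 3 works: 3 values at 168 and 13 at 104 total 1856; lower one of the high values by 20 (still ≥ 105) to hit 1836.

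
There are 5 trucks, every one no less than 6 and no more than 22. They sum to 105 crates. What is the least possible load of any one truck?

17

To make one truck as small as possible, make the other 4 as large as possible.
The other 4 contribute at most 4 × 22 = 88, leaving at least 105 − 88 = 17.
Since 17 ≥ 6, this is achievable: one at 17 and 4 at 22.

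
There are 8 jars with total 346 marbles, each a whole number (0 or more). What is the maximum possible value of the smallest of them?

If every one of the 8 were at least 44, the total would be at least 8 × 44 = 352 > 346.
Achievable: 6 of them at 43 and 2 at 44 total 346.

43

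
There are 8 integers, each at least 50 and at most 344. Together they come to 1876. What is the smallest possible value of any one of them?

To make one integer as small as possible, make the other 7 as large as possible.
The other 7 can take up 7 × 344 = 2408 ≥ 1876 − 50, so one integer can sit at its floor of 50.
Achievable: one at 50 and the other 7 totalling 1826, which fits since 7 × 50 ≤ 1826 ≤ 7 × 344.

50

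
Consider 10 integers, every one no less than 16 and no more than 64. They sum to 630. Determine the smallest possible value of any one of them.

Minimizing one value means maximizing the remaining 9.
The other 9 contribute at most 9 × 64 = 576, leaving at least 630 − 576 = 54.
Since 54 ≥ 16, this is achievable: one at 54 and 9 at 64.

54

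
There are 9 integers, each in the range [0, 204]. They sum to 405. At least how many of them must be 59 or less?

3

Each value above 59 is at least 60, contributing at least 60 − 0 = 60 above the floor 0.
The sum exceeds the floor total 0 by 405, so at most ⌊405/60⌋ = 6 exceed 59, and at least 3 are ≤ 59.
Exactly 3 works: 3 values at 0 and 6 at 60 total 360; raise one of the low values by 45 (still ≤ 59) to hit 405.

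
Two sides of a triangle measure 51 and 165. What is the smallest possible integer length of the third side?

The third side must exceed |51 − 165| = 114.
The smallest integer above 114 is 115.

115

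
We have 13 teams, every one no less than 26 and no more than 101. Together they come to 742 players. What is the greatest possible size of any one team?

To make one team as large as possible, make the other 12 as small as possible.
The other 12 contribute at least 12 × 26 = 312, leaving at most 742 − 312 = 430.
But each team is capped at 101, so the maximum is 101.
Achievable: one at 101 and the other 12 totalling 641, which fits since 12 × 26 ≤ 641 ≤ 12 × 101.

101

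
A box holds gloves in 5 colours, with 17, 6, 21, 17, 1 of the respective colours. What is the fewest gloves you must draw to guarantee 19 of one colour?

60

In the worst case you take as many as possible of each colour without reaching 19: 17 + 6 + 18 + 17 + 1 = 59.
The next one must give 19 of some colour, so 59 + 1 = 60.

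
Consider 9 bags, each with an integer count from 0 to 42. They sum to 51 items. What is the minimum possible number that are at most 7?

Each value above 7 is at least 8, contributing at least 8 − 0 = 8 above the floor 0.
The sum exceeds the floor total 0 by 51, so at most ⌊51/8⌋ = 6 exceed 7, and at least 3 are ≤ 7.
Exactly 3 works: 3 values at 0 and 6 at 8 total 48; raise one of the low values by 3 (still ≤ 7) to hit 51.

3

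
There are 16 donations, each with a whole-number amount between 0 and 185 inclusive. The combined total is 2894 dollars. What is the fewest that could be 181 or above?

3

Each value short of 181 is at most 180, costing at least 185 − 180 = 5 against the maximum total of 2960.
We can afford to lose at most 2960 − 2894 = 66, so at most ⌊66/5⌋ = 13 fall short, and at least 3 are ≥ 181.
Exactly 3 works: 3 values at 185 and 13 at 180 total 2895; lower one of the high values by 1 (still ≥ 181) to hit 2894.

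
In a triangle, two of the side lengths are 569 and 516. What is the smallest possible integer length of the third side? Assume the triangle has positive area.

54

The third side must exceed |569 − 516| = 53.
The smallest integer above 53 is 54.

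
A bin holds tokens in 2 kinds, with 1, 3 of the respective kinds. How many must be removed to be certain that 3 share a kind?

In the worst case you take as many as possible of each kind without reaching 3: 1 + 2 = 3.
The next one must give 3 of some kind, so 3 + 1 = 4.

4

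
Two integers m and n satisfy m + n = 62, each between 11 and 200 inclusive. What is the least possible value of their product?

561

Since m + n is fixed, pushing one of them to its bound minimizes the product.
The extreme feasible split is m = 11, n = 51, giving mn = 561.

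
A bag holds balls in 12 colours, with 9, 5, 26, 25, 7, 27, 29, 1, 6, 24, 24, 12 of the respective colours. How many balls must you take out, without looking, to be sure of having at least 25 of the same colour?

In the worst case you take as many as possible of each colour without reaching 25: 9 + 5 + 24 + 24 + 7 + 24 + 24 + 1 + 6 + 24 + 24 + 12 = 184.
The next one must give 25 of some colour, so 184 + 1 = 185.

185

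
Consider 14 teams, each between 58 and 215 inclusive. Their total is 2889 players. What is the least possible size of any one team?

Minimizing one value means maximizing the remaining 13.
The other 13 contribute at most 13 × 215 = 2795, leaving at least 2889 − 2795 = 94.
Since 94 ≥ 58, this is achievable: one at 94 and 13 at 215.

94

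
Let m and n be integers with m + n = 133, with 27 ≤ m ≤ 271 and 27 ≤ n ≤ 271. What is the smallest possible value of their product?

For a fixed sum, mn is smallest when m and n are as far apart as possible.
The extreme feasible split is m = 27, n = 106, giving mn = 2862.

2862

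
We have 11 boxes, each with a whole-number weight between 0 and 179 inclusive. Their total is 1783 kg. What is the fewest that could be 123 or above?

8

Suppose at most 11 − j of them reach 123; then j values are ≤ 122 and the rest ≤ 179.
The total is then ≤ 122·j + 179·(11 − j) = 1969 − 57j. For this to be ≥ 1783 we need j ≤ 3, so at least 11 − 3 = 8 must reach 123.
Exactly 8 works: 8 values at 179 and 3 at 122 total 1798; lower one of the high values by 15 (still ≥ 123) to hit 1783.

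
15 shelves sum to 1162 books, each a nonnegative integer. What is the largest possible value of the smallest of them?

77

The 15 values sum to 1162, so their minimum is at most ⌊1162/15⌋ = 77.
Achievable: 8 of them at 77 and 7 at 78 total 1162.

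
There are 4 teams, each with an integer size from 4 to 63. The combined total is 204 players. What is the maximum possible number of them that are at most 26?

1

Suppose k of them are at most 26. Those contribute at most 26 each and the rest at most 63 each.
So the total is at most 26k + 63(4 − k) = 252 − 37k. This must still be ≥ 204, so k ≤ 1.
k = 1 is achieved by 1 value at 26 and 3 at 63, total 215; lower one of the 63's by 11 (still > 26) to reach 204.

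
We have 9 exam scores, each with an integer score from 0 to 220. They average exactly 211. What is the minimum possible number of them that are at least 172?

The total is 9 × 211 = 1899.
Suppose at most 9 − j of them reach 172; then j values are ≤ 171 and the rest ≤ 220.
The total is then ≤ 171·j + 220·(9 − j) = 1980 − 49j. For this to be ≥ 1899 we need j ≤ 1, so at least 9 − 1 = 8 must reach 172.
Exactly 8 works: 8 values at 220 and 1 at 171 total 1931; lower one of the high values by 32 (still ≥ 172) to hit 1899.

8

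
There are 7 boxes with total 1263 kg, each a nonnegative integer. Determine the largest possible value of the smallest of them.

180

If every one of the 7 were at least 181, the total would be at least 7 × 181 = 1267 > 1263.
Achievable: 4 of them at 180 and 3 at 181 total 1263.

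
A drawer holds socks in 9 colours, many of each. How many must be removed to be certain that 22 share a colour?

190

In the worst case you draw 21 of each of the 9 colours: 9 × 21 = 189.
One more forces 22 of some colour, so 189 + 1 = 190.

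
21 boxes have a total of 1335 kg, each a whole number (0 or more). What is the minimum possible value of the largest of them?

64

The 21 values sum to 1335, so their maximum is at least ⌈1335/21⌉ = 64.
Taking 9 copies of 63 and 12 copies of 64 gives exactly 1335, so 64 is attained.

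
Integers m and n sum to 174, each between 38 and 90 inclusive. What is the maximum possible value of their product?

With m + n fixed, mn peaks when the two are closest together.
Taking m = 87 and n = 87 (both in [38, 90]) gives mn = 7569.

7569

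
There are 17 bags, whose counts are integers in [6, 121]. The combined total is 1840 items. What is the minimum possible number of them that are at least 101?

7

Each value short of 101 is at most 100, costing at least 121 − 100 = 21 against the maximum total of 2057.
We can afford to lose at most 2057 − 1840 = 217, so at most ⌊217/21⌋ = 10 fall short, and at least 7 are ≥ 101.
Exactly 7 works: 7 values at 121 and 10 at 100 total 1847; lower one of the high values by 7 (still ≥ 101) to hit 1840.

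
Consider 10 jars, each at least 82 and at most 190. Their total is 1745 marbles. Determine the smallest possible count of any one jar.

82

To make one jar as small as possible, make the other 9 as large as possible.
The other 9 can take up 9 × 190 = 1710 ≥ 1745 − 82, so one jar can sit at its floor of 82.
Achievable: one at 82 and the other 9 totalling 1663, which fits since 9 × 82 ≤ 1663 ≤ 9 × 190.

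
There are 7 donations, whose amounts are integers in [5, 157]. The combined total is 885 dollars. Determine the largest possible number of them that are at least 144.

Suppose k of them are at least 144. Those contribute at least 144 each and the other 7 − k at least 5 each.
So the total is at least 144k + 5(7 − k) = 35 + 139k. This must be ≤ 885, giving k ≤ 6.
k = 6 is achieved by 6 values at 144 and 1 at 5, total 869; add 16 to one value (staying below 144) to reach 885.

6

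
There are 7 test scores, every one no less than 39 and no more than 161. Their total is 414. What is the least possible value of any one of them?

Minimizing one value means maximizing the remaining 6.
The other 6 can take up 6 × 161 = 966 ≥ 414 − 39, so one score can sit at its floor of 39.
Achievable: one at 39 and the other 6 totalling 375, which fits since 6 × 39 ≤ 375 ≤ 6 × 161.

39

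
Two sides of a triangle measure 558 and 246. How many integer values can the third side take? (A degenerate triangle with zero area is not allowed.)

491

The triangle inequality gives |558 − 246| < c < 558 + 246, i.e. 312 < c < 804.
So c can be any integer from 313 to 803: 491 values.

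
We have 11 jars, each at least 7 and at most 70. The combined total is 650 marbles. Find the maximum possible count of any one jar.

To make one jar as large as possible, make the other 10 as small as possible.
The other 10 contribute at least 10 × 7 = 70, leaving at most 650 − 70 = 580.
But each jar is capped at 70, so the maximum is 70.
Achievable: one at 70 and the other 10 totalling 580, which fits since 10 × 7 ≤ 580 ≤ 10 × 70.

70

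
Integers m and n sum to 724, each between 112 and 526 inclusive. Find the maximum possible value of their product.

131044

With m + n fixed, mn peaks when the two are closest together.
Taking m = 362 and n = 362 (both in [112, 526]) gives mn = 131044.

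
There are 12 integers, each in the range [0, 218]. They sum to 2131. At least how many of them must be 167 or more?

3

Suppose at most 12 − j of them reach 167; then j values are ≤ 166 and the rest ≤ 218.
The total is then ≤ 166·j + 218·(12 − j) = 2616 − 52j. For this to be ≥ 2131 we need j ≤ 9, so at least 12 − 9 = 3 must reach 167.
Exactly 3 works: 3 values at 218 and 9 at 166 total 2148; lower one of the high values by 17 (still ≥ 167) to hit 2131.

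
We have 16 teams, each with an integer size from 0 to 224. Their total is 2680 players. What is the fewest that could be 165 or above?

Each value short of 165 is at most 164, costing at least 224 − 164 = 60 against the maximum total of 3584.
We can afford to lose at most 3584 − 2680 = 904, so at most ⌊904/60⌋ = 15 fall short, and at least 1 are ≥ 165.
Exactly 1 works: 1 value at 224 and 15 at 164 total 2684; lower one of the high values by 4 (still ≥ 165) to hit 2680.

1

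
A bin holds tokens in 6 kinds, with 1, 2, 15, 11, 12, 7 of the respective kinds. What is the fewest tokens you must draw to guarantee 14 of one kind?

47

In the worst case you take as many as possible of each kind without reaching 14: 1 + 2 + 13 + 11 + 12 + 7 = 46.
The next one must give 14 of some kind, so 46 + 1 = 47.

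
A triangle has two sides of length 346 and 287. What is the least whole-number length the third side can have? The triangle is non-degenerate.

The third side must exceed |346 − 287| = 59.
The smallest integer above 59 is 60.

60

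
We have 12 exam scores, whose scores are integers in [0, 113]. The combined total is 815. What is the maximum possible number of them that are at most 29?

Each value at 29 or below falls at least 113 − 29 = 84 short of the ceiling 113.
The ceiling total is 12 × 113 = 1356, and we need 815, so at most ⌊(1356 − 815)/84⌋ = 6 can be that low.
k = 6 is achieved by 6 values at 29 and 6 at 113, total 852; lower one of the 113's by 37 (still > 29) to reach 815.

6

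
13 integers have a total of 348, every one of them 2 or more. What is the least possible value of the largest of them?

Some value must be at least ⌈348/13⌉ = 27, since 13 × 26 = 338 < 348.
Achievable: 10 of them at 27 and 3 at 26 total 348.

27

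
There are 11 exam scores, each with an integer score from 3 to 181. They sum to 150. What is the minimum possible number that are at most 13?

If only k of them are at most 13, the other 11 − k are at least 14, so the total is at least (11 − k)·14 + k·3.
This is ≤ 150, so (11 − k)·14 + 3k ≤ 150, which gives k ≥ 1.
Exactly 1 works: 1 value at 3 and 10 at 14 total 143; raise one of the low values by 7 (still ≤ 13) to hit 150.

1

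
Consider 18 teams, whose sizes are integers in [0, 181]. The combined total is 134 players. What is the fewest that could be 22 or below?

13

Each value above 22 is at least 23, contributing at least 23 − 0 = 23 above the floor 0.
The sum exceeds the floor total 0 by 134, so at most ⌊134/23⌋ = 5 exceed 22, and at least 13 are ≤ 22.
Exactly 13 works: 13 values at 0 and 5 at 23 total 115; raise one of the low values by 19 (still ≤ 22) to hit 134.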